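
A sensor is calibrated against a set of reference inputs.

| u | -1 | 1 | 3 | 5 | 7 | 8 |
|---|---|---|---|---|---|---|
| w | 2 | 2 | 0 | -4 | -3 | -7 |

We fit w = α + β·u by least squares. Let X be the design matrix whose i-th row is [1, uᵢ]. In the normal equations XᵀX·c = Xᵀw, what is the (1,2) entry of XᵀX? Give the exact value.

Row 1 ↔ basis 1, column 2 ↔ basis u, so (XᵀX)_{1,2} = Σᵢ u = (1)·(-1) + (1)·(1) + (1)·(3) + (1)·(5) + (1)·(7) + (1)·(8) = 23.

23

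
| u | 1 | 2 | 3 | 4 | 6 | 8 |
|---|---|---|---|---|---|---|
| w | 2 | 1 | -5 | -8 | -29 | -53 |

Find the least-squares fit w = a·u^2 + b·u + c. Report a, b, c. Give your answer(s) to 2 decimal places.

XᵀX·[a, b, c]ᵀ = Xᵀw reads: 5746·a + 828·b + 130·c = -4603;  828·a + 130·b + 24·c = -641;  130·a + 24·b + 6·c = -92.
(Σu^2·u^2 = 5746, Σu^2·u = 828, Σu^2 = 130, Σu·u = 130, Σu = 24, Σ1 = 6, Σu^2·w = -4603, Σu·w = -641, Σw = -92.)
Solving the 3×3 system (Gaussian elimination) gives a = -6967/7100, b = 1526/1775, c = 17669/7100.

a = -0.98, b = 0.86, c = 2.49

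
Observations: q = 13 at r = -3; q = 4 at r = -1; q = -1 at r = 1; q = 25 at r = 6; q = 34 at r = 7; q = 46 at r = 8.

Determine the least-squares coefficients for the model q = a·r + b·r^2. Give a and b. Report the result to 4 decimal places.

Setting ∂/∂a … = 0 gives: 160·a + 1044·b = 712;  1044·a + 7876·b = 5630.
(Σr·r = 160, Σr·r^2 = 1044, Σr^2·r^2 = 7876, Σr·q = 712, Σr^2·q = 5630.)
Eliminating b: 7876·(row 1) − 1044·(row 2) gives 170224·a = 7876·712 − 1044·5630 = -270008, so a = -33751/21278.
Then b = (5630 − 1044·(-33751/21278))/7876 = 9842/10639.

a = -1.5862, b = 0.9251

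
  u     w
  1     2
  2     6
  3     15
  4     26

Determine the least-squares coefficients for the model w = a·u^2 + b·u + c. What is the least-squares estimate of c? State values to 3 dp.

From the data, Σu^2·u^2 = 354, Σu^2·u = 100, Σu^2 = 30, Σu·u = 30, Σu = 10, Σ1 = 4.
For Xᵀw: Σu^2·w = 577, Σu·w = 163, Σw = 49.
So XᵀX·[a, b, c]ᵀ = Xᵀw: [[354, 100, 30]; [100, 30, 10]; [30, 10, 4]]·[a, b, c]ᵀ = [577, 163, 49]ᵀ.
Inverting the 3×3 Gram matrix, [a, b, c]ᵀ = [7/4, -13/20, 3/4]ᵀ.

c = 0.750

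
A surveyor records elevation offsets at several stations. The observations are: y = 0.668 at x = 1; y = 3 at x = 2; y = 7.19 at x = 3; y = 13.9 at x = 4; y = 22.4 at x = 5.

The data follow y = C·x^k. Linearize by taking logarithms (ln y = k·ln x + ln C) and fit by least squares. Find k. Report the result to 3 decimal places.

k = 2.185

Linearized form: ln y = k·ln x + ln C. From the 5 transformed points,
Over the data: Σln x = 4.7875, Σ(ln x)² = 6.1995, Σln y = 8.4088, Σln x·ln y = 11.5811.
Normal system: [[6.1995, 4.7875]; [4.7875, 5]]·[k, ln C]ᵀ = [11.5811, 8.4088]ᵀ.
Slope k = (n·Σln x·ln y − Σln x·Σln y)/(n·Σ(ln x)² − (Σln x)²) = (5·11.5811 − 4.7875·8.4088)/8.0774 = 2.18493; ln C = (Σln y − k·Σln x)/n = -0.41031.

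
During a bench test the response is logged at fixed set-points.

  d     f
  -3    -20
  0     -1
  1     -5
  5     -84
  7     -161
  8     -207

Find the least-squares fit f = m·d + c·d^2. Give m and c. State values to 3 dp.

Sums needed: Σd·d = 148, Σd·d^2 = 954, Σd^2·d^2 = 7204.
And Σd·f = -3148, Σd^2·f = -23422.
MᵀM·[m, c]ᵀ = Mᵀf becomes [[148, 954]; [954, 7204]]·[m, c]ᵀ = [-3148, -23422]ᵀ.
Eliminating c: 7204·(row 1) − 954·(row 2) gives 156076·m = 7204·(-3148) − 954·(-23422) = -333604, so m = -83401/39019.
Then c = ((-23422) − 954·(-83401/39019))/7204 = -115816/39019.

m = -2.137, c = -2.968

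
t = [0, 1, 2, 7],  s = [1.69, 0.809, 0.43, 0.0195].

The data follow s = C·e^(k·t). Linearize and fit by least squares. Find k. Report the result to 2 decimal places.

Taking logs, ln s = k·t + ln C, so regress ln s on t.
XᵀX = [[54.0000, 10.0000]; [10.0000, 4]], rhs = [-29.4613, -4.4685]ᵀ  (here Σt = 10.0000, Σ(t)² = 54.0000, Σln s = -4.4685, Σt·ln s = -29.4613).
Δ = 54.0000·4 − (10.0000)² = 116.0000; k = (-29.4613·4 − 10.0000·-4.4685)/116.0000 = -0.63069, ln C = (54.0000·-4.4685 − 10.0000·-29.4613)/116.0000 = 0.45958.

k = -0.63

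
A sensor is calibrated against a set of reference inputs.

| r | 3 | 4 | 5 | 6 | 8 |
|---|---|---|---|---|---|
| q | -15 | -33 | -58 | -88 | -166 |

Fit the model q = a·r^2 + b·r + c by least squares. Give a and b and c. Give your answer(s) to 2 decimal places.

Forming XᵀX = [[6354, 944, 150]; [944, 150, 26]; [150, 26, 5]] and Xᵀq = [-15905, -2323, -360]ᵀ gives XᵀX·[a, b, c]ᵀ = Xᵀq.
Row-reducing yields a = -3975/1358, b = 2665/1358, c = 544/97.

a = -2.93, b = 1.96, c = 5.61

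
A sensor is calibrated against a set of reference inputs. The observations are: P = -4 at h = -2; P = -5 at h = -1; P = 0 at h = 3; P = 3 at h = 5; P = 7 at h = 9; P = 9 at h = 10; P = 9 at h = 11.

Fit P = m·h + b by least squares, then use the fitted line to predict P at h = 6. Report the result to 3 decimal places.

P̂ = 3.829

Sums needed: Σh·h = 341, Σh = 35, Σ1 = 7.
Moment sums: Σh·P = 280, ΣP = 19.
AᵀA·[m, b]ᵀ = AᵀP becomes [[341, 35]; [35, 7]]·[m, b]ᵀ = [280, 19]ᵀ.
Eliminating b: 7·(row 1) − 35·(row 2) gives 1162·m = 7·280 − 35·19 = 1295, so m = 185/166.
Then b = (19 − 35·(185/166))/7 = -3321/1162.
At h = 6: P̂ = (185/166)·(6) + (-3321/1162)·(1) = 4449/1162.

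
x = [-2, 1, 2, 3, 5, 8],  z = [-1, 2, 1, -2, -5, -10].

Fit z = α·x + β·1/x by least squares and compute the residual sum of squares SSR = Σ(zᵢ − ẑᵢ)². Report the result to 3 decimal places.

SSR = 5.160

Compute the Gram sums: Σx·x = 107, Σx·1/x = 6, Σ1/x·1/x = 24001/14400.
For Aᵀz: Σx·z = -105, Σ1/x·z = 1/12.
Δ = 107·(24001/14400) − 6² = 2049707/14400.
α = ((-105)·(24001/14400) − 6·(1/12))/(2049707/14400) = -13515/10961; β = (107·(1/12) − 6·(-105))/(2049707/14400) = 49200/10961.
Residuals: -13391/10961, -13763/10961, 13391/10961, 2223/10961, 2930/10961, -7640/10961; SSR = 56560/10961.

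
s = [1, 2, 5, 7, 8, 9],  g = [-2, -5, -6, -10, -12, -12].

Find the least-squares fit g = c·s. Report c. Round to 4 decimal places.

The normal equations are: 224·c = -316.
c = (-316)/224 = -1.41071.

c = -1.4107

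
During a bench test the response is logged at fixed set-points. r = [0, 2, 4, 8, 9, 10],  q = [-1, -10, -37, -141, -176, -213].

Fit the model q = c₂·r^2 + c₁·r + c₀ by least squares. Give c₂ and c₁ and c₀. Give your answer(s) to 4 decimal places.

c₂ = -2.0099, c₁ = -1.3360, c₀ = -0.2161

Forming MᵀM = [[20929, 2313, 265]; [2313, 265, 33]; [265, 33, 6]] and Mᵀq = [-45212, -5010, -578]ᵀ gives MᵀM·[c₂, c₁, c₀]ᵀ = Mᵀq.
Inverting the 3×3 Gram matrix, [c₂, c₁, c₀]ᵀ = [-231497/115180, -153879/115180, -6222/28795]ᵀ.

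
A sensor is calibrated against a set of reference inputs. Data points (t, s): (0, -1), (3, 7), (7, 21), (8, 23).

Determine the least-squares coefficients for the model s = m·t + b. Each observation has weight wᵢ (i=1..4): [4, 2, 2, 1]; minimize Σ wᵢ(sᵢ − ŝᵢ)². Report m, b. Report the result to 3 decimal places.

m = 3.086, b = -1.268

AᵀWA·[m, b]ᵀ = AᵀWs reads: 180·m + 28·b = 520;  28·m + 9·b = 75.
det = 180·9 − 28² = 836.
m = (520·9 − 28·75)/836 = 645/209; b = (180·75 − 28·520)/836 = -265/209.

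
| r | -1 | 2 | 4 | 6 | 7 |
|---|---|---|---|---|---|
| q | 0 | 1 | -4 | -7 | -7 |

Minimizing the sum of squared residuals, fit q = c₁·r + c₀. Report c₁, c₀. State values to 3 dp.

c₁ = -1.063, c₀ = 0.427

Normal-equation sums: Σr·r = 106, Σr = 18, Σ1 = 5.
Moment sums: Σr·q = -105, Σq = -17.
So XᵀX·[c₁, c₀]ᵀ = Xᵀq: [[106, 18]; [18, 5]]·[c₁, c₀]ᵀ = [-105, -17]ᵀ.
det = 106·5 − 18² = 206.
c₁ = ((-105)·5 − 18·(-17))/206 = -219/206; c₀ = (106·(-17) − 18·(-105))/206 = 44/103.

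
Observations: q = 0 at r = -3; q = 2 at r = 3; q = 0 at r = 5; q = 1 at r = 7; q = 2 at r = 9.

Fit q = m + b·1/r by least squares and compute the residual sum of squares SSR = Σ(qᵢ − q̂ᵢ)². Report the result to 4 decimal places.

The normal equations are: 5·m + (143/315)·b = 5;  (143/315)·m + (29269/99225)·b = 65/63.
(Σ1 = 5, Σ1/r = 143/315, Σ1/r·1/r = 29269/99225, Σq = 5, Σ1/r·q = 65/63.)
Eliminating b: (29269/99225)·(row 1) − (143/315)·(row 2) gives (125896/99225)·m = (29269/99225)·5 − (143/315)·(65/63) = 6658/6615, so m = 49935/62948.
Then b = ((65/63) − (143/315)·(49935/62948))/(29269/99225) = 143325/62948.
Residuals: -540/15737, 14093/31474, -19650/15737, -3731/31474, 15009/15737; SSR = 84491/31474.

SSR = 2.6845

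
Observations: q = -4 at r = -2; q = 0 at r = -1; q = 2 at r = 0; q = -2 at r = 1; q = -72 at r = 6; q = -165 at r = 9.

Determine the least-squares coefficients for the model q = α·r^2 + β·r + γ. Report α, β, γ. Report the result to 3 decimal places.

Normal-equation sums: Σr^2·r^2 = 7875, Σr^2·r = 937, Σr^2 = 123, Σr·r = 123, Σr = 13, Σ1 = 6.
For Xᵀq: Σr^2·q = -15975, Σr·q = -1911, Σq = -241.
So XᵀX·[α, β, γ]ᵀ = Xᵀq: [[7875, 937, 123]; [937, 123, 13]; [123, 13, 6]]·[α, β, γ]ᵀ = [-15975, -1911, -241]ᵀ.
Row-reducing yields α = -345677/174360, β = -36487/58120, γ = 80021/43590.

α = -1.983, β = -0.628, γ = 1.836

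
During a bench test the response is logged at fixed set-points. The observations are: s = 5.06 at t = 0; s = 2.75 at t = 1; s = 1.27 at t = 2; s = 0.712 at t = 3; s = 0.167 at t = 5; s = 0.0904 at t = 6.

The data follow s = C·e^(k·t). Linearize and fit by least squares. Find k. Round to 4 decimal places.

k = -0.6780

Linearized form: ln s = k·t + ln C. From the 6 transformed points,
Σt = 17.0000, Σ(t)² = 75.0000, Σln s = -1.6610, Σt·ln s = -22.8993.
Equations: 75.0000·k + 17.0000·ln C = -22.8993;  17.0000·k + 6·ln C = -1.6610.
Slope k = (n·Σt·ln s − Σt·Σln s)/(n·Σ(t)² − (Σt)²) = (6·-22.8993 − 17.0000·-1.6610)/161.0000 = -0.67801; ln C = (Σln s − k·Σt)/n = 1.64419.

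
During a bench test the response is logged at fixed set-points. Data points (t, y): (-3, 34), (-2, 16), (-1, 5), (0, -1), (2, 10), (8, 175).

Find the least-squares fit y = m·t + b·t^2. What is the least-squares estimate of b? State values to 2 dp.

b = 3.00

Sums needed: Σt·t = 82, Σt·t^2 = 484, Σt^2·t^2 = 4210.
Moment sums: Σt·y = 1281, Σt^2·y = 11615.
Δ = 82·4210 − 484² = 110964.
m = (1281·4210 − 484·11615)/110964 = -114325/55482; b = (82·11615 − 484·1281)/110964 = 166213/55482.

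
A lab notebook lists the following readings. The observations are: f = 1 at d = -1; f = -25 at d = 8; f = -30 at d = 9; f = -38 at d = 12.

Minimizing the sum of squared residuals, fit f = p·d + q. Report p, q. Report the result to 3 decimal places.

Normal-equation sums: Σd·d = 290, Σd = 28, Σ1 = 4.
Right-hand side: Σd·f = -927, Σf = -92.
Eliminating q: 4·(row 1) − 28·(row 2) gives 376·p = 4·(-927) − 28·(-92) = -1132, so p = -283/94.
Then q = ((-92) − 28·(-283/94))/4 = -181/94.

p = -3.011, q = -1.926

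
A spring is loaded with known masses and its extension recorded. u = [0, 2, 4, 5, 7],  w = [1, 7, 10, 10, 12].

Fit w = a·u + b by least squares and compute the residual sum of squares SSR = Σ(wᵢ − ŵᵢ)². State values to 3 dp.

SSR = 7.699

Normal-equation sums: Σu·u = 94, Σu = 18, Σ1 = 5.
For Mᵀw: Σu·w = 188, Σw = 40.
So MᵀM·[a, b]ᵀ = Mᵀw: [[94, 18]; [18, 5]]·[a, b]ᵀ = [188, 40]ᵀ.
Determinant 94·5 − 18² = 146.
a = (188·5 − 18·40)/146 = 110/73; b = (94·40 − 18·188)/146 = 188/73.
Residuals: -115/73, 103/73, 102/73, -8/73, -82/73; SSR = 562/73.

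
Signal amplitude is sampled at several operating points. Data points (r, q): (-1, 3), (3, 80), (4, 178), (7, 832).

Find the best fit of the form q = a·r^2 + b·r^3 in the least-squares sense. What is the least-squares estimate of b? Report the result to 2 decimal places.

b = 1.97

XᵀX·[a, b]ᵀ = Xᵀq reads: 2739·a + 18073·b = 44339;  18073·a + 122475·b = 298925.
(Σr^2·r^2 = 2739, Σr^2·r^3 = 18073, Σr^3·r^3 = 122475, Σr^2·q = 44339, Σr^3·q = 298925.)
Δ = 2739·122475 − 18073² = 8825696.
a = (44339·122475 − 18073·298925)/8825696 = 6986875/2206424; b = (2739·298925 − 18073·44339)/8825696 = 395837/200584.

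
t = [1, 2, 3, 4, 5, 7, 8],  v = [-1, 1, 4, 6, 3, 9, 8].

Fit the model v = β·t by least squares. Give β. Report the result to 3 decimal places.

β = 1.065

Entries of AᵀA: Σt·t = 168.
Moment sums: Σt·v = 179.
Normal equations: [[168]]·[β]ᵀ = [179]ᵀ.
Hence β = 179 / 168 ≈ 1.06548.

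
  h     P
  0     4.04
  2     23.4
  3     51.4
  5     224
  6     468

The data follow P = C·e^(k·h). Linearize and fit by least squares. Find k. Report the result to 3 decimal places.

With ln Pᵢ as the transformed response and hᵢ as the regressor:
XᵀX = [[74.0000, 16.0000]; [16.0000, 5]], rhs = [82.0734, 20.0487]ᵀ  (here Σh = 16.0000, Σ(h)² = 74.0000, Σln P = 20.0487, Σh·ln P = 82.0734).
Slope k = (n·Σh·ln P − Σh·Σln P)/(n·Σ(h)² − (Σh)²) = (5·82.0734 − 16.0000·20.0487)/114.0000 = 0.78585; ln C = (Σln P − k·Σh)/n = 1.49501.

k = 0.786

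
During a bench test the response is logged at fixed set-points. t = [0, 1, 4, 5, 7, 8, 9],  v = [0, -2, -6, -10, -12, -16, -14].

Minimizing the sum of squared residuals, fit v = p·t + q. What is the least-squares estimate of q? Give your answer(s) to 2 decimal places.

q = -0.17

Compute the Gram sums: Σt·t = 236, Σt = 34, Σ1 = 7.
Moment sums: Σt·v = -414, Σv = -60.
det = 236·7 − 34² = 496.
p = ((-414)·7 − 34·(-60))/496 = -429/248; q = (236·(-60) − 34·(-414))/496 = -21/124.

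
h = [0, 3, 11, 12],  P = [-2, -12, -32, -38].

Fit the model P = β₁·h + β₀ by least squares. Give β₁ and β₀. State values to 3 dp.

Compute the Gram sums: Σh·h = 274, Σh = 26, Σ1 = 4.
For MᵀP: Σh·P = -844, ΣP = -84.
Normal equations: [[274, 26]; [26, 4]]·[β₁, β₀]ᵀ = [-844, -84]ᵀ.
Determinant 274·4 − 26² = 420.
β₁ = ((-844)·4 − 26·(-84))/420 = -298/105; β₀ = (274·(-84) − 26·(-844))/420 = -268/105.

β₁ = -2.838, β₀ = -2.552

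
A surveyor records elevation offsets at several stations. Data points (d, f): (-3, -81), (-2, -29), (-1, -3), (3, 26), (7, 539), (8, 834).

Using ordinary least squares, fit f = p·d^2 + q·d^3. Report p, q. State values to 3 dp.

p = -3.056, q = 2.010

From the data, Σd^2·d^2 = 6676, Σd^2·d^3 = 49542, Σd^3·d^3 = 381316.
Moment sums: Σd^2·f = 79173, Σd^3·f = 615009.
XᵀX·[p, q]ᵀ = Xᵀf becomes [[6676, 49542]; [49542, 381316]]·[p, q]ᵀ = [79173, 615009]ᵀ.
Eliminating q: 381316·(row 1) − 49542·(row 2) gives 91255852·p = 381316·79173 − 49542·615009 = -278844210, so p = -139422105/45627926.
Then q = (615009 − 49542·(-139422105/45627926))/381316 = 91705659/45627926.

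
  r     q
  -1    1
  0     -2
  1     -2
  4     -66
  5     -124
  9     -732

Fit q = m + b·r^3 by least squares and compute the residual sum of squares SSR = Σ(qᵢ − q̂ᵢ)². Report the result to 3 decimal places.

Compute the Gram sums: Σ1 = 6, Σr^3 = 918, Σr^3·r^3 = 551164.
And Σq = -925, Σr^3·q = -553355.
Δ = 6·551164 − 918² = 2464260.
m = ((-925)·551164 − 918·(-553355))/2464260 = -184681/246426; b = (6·(-553355) − 918·(-925))/2464260 = -41183/41071.
Residuals: 184009/246426, -308171/246426, -61073/246426, -265163/246426, 515107/246426, -64709/246426; SSR = 1916975/246426.

SSR = 7.779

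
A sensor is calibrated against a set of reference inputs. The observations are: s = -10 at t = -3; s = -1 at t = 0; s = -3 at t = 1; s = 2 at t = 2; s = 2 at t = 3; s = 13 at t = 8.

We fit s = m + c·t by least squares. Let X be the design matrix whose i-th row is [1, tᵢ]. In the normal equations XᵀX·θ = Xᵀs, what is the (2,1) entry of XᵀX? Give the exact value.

Row 2 ↔ basis t, column 1 ↔ basis 1, so (XᵀX)_{2,1} = Σᵢ t = (-3)·(1) + (0)·(1) + (1)·(1) + (2)·(1) + (3)·(1) + (8)·(1) = 11.

11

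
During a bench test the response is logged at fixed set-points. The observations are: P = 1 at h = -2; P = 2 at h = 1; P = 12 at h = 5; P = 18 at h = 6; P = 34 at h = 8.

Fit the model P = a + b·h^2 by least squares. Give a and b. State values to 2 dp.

a = -0.20, b = 0.52

Forming XᵀX = [[5, 130]; [130, 6034]] and XᵀP = [67, 3130]ᵀ gives XᵀX·[a, b]ᵀ = XᵀP.
Δ = 5·6034 − 130² = 13270.
a = (67·6034 − 130·3130)/13270 = -1311/6635; b = (5·3130 − 130·67)/13270 = 694/1327.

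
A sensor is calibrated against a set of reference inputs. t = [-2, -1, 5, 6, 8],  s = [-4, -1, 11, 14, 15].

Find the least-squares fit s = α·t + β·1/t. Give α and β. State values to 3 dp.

Sums needed: Σt·t = 130, Σt·1/t = 5, Σ1/t·1/t = 19201/14400.
Moment sums: Σt·s = 268, Σ1/t·s = 1129/120.
Normal equations: [[130, 5]; [5, 19201/14400]]·[α, β]ᵀ = [268, 1129/120]ᵀ.
Eliminating β: (19201/14400)·(row 1) − 5·(row 2) gives (213613/1440)·α = (19201/14400)·268 − 5·(1129/120) = 1117117/3600, so α = 2234234/1068065.
Then β = ((1129/120) − 5·(2234234/1068065))/(19201/14400) = -168360/213613.

α = 2.092, β = -0.788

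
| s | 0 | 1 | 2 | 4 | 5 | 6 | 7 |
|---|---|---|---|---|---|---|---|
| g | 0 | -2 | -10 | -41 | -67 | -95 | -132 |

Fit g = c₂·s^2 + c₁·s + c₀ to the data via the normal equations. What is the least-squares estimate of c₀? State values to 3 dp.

c₀ = -0.091

With design matrix M, MᵀM = [[4595, 757, 131]; [757, 131, 25]; [131, 25, 7]] and Mᵀg = [-12261, -2015, -347]ᵀ.
Inverting the 3×3 Gram matrix, [c₂, c₁, c₀]ᵀ = [-185/66, 5/6, -1/11]ᵀ.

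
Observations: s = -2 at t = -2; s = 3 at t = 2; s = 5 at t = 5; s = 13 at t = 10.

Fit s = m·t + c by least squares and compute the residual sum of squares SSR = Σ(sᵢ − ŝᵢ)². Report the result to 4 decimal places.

SSR = 2.2345

From the data, Σt·t = 133, Σt = 15, Σ1 = 4.
For Xᵀs: Σt·s = 165, Σs = 19.
Δ = 133·4 − 15² = 307.
m = (165·4 − 15·19)/307 = 375/307; c = (133·19 − 15·165)/307 = 52/307.
Residuals: 84/307, 119/307, -392/307, 189/307; SSR = 686/307.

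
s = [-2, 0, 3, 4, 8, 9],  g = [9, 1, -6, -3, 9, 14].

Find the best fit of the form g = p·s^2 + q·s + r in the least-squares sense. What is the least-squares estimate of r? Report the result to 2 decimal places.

r = 0.47

Sums needed: Σs^2·s^2 = 11010, Σs^2·s = 1324, Σs^2 = 174, Σs·s = 174, Σs = 22, Σ1 = 6.
For Aᵀg: Σs^2·g = 1644, Σs·g = 150, Σg = 24.
Normal equations: [[11010, 1324, 174]; [1324, 174, 22]; [174, 22, 6]]·[p, q, r]ᵀ = [1644, 150, 24]ᵀ.
Row-reducing yields p = 1641/3073, q = -10020/3073, r = 1443/3073.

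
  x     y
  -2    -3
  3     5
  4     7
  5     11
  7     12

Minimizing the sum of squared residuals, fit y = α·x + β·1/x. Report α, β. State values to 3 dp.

α = 1.885, β = -1.224

From the data, Σx·x = 103, Σx·1/x = 5, Σ1/x·1/x = 85381/176400.
For Aᵀy: Σx·y = 188, Σ1/x·y = 3709/420.
Normal equations: [[103, 5]; [5, 85381/176400]]·[α, β]ᵀ = [188, 3709/420]ᵀ.
det = 103·(85381/176400) − 5² = 4384243/176400.
α = (188·(85381/176400) − 5·(3709/420))/(4384243/176400) = 8262728/4384243; β = (103·(3709/420) − 5·188)/(4384243/176400) = -5364660/4384243.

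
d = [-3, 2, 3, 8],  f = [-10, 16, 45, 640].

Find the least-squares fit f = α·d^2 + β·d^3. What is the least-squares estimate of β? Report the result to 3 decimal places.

β = 1.008

Normal-equation sums: Σd^2·d^2 = 4274, Σd^2·d^3 = 32800, Σd^3·d^3 = 263666.
Right-hand side: Σd^2·f = 41339, Σd^3·f = 329293.
So AᵀA·[α, β]ᵀ = Aᵀf: [[4274, 32800]; [32800, 263666]]·[α, β]ᵀ = [41339, 329293]ᵀ.
Eliminating β: 263666·(row 1) − 32800·(row 2) gives 51068484·α = 263666·41339 − 32800·329293 = 98878374, so α = 5493243/2837138.
Then β = (329293 − 32800·(5493243/2837138))/263666 = 2859949/2837138.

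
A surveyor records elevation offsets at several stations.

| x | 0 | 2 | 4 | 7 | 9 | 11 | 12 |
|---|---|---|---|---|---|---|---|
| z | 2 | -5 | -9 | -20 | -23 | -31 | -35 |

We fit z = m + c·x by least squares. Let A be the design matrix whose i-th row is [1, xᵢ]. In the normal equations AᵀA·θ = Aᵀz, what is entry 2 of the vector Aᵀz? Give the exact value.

Entry 2 ↔ basis x, so (Aᵀz)_{2} = Σᵢ (x)·zᵢ = (0)·(2) + (2)·(-5) + (4)·(-9) + (7)·(-20) + (9)·(-23) + (11)·(-31) + (12)·(-35) = -1154.

-1154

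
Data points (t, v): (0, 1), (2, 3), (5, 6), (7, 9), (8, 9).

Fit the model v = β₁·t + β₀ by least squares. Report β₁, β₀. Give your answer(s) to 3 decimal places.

β₁ = 1.058, β₀ = 0.947

AᵀA·[β₁, β₀]ᵀ = Aᵀv reads: 142·β₁ + 22·β₀ = 171;  22·β₁ + 5·β₀ = 28.
(Σt·t = 142, Σt = 22, Σ1 = 5, Σt·v = 171, Σv = 28.)
Eliminating β₀: 5·(row 1) − 22·(row 2) gives 226·β₁ = 5·171 − 22·28 = 239, so β₁ = 239/226.
Then β₀ = (28 − 22·(239/226))/5 = 107/113.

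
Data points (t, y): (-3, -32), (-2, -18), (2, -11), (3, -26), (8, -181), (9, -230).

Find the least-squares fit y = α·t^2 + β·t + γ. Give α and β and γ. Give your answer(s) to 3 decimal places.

AᵀA·[α, β, γ]ᵀ = Aᵀy reads: 10851·α + 1241·β + 171·γ = -30852;  1241·α + 171·β + 17·γ = -3486;  171·α + 17·β + 6·γ = -498.
Solving the 3×3 system (Gaussian elimination) gives α = -476543/161944, β = 199221/161944, γ = -53042/20243.

α = -2.943, β = 1.230, γ = -2.620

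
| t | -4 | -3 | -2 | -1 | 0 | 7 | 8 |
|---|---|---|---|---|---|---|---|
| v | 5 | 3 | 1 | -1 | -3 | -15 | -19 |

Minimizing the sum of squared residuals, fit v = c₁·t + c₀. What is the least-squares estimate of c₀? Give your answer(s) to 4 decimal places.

c₀ = -2.7787

Compute the Gram sums: Σt·t = 143, Σt = 5, Σ1 = 7.
And Σt·v = -287, Σv = -29.
Δ = 143·7 − 5² = 976.
c₁ = ((-287)·7 − 5·(-29))/976 = -233/122; c₀ = (143·(-29) − 5·(-287))/976 = -339/122.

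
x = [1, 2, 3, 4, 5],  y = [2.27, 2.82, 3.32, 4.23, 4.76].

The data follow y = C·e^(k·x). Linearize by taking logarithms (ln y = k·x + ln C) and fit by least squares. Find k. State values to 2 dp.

Taking logs, ln y = k·x + ln C, so regress ln y on x.
Σx = 15.0000, Σ(x)² = 55.0000, Σln y = 6.0589, Σx·ln y = 20.0632.
Normal system: [[55.0000, 15.0000]; [15.0000, 5]]·[k, ln C]ᵀ = [20.0632, 6.0589]ᵀ.
Slope k = (n·Σx·ln y − Σx·Σln y)/(n·Σ(x)² − (Σx)²) = (5·20.0632 − 15.0000·6.0589)/50.0000 = 0.18864; ln C = (Σln y − k·Σx)/n = 0.64587.

k = 0.19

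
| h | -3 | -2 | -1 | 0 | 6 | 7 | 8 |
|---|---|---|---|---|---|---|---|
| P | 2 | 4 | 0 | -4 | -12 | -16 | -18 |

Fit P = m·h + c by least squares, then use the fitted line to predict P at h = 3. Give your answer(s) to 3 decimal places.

The normal equations are: 163·m + 15·c = -342;  15·m + 7·c = -44.
Eliminating c: 7·(row 1) − 15·(row 2) gives 916·m = 7·(-342) − 15·(-44) = -1734, so m = -867/458.
Then c = ((-44) − 15·(-867/458))/7 = -1021/458.
At h = 3: P̂ = (-867/458)·(3) + (-1021/458)·(1) = -1811/229.

P̂ = -7.908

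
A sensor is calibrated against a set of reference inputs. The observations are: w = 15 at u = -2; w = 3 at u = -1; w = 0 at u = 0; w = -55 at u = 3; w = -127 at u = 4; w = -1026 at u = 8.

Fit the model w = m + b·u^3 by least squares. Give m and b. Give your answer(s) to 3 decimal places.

m = 0.038, b = -2.004

The normal system XᵀX·[m, b]ᵀ = Xᵀw is [[6, 594]; [594, 267034]]·[m, b]ᵀ = [-1190, -535048]ᵀ.
Δ = 6·267034 − 594² = 1249368.
m = ((-1190)·267034 − 594·(-535048))/1249368 = 12013/312342; b = (6·(-535048) − 594·(-1190))/1249368 = -208619/104114.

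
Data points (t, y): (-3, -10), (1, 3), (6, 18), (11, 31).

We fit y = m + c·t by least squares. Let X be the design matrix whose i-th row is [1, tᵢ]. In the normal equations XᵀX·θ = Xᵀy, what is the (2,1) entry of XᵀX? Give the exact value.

15

Row 2 ↔ basis t, column 1 ↔ basis 1, so (XᵀX)_{2,1} = Σᵢ t = (-3)·(1) + (1)·(1) + (6)·(1) + (11)·(1) = 15.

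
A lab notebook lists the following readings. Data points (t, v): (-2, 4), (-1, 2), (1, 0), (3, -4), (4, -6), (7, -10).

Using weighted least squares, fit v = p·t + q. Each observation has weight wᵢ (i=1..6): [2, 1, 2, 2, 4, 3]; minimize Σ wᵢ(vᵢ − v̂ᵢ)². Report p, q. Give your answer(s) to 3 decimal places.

p = -1.586, q = 0.818

With design matrix A, AᵀWA = [[240, 40]; [40, 14]] and AᵀWv = [-348, -52]ᵀ.
Eliminating q: 14·(row 1) − 40·(row 2) gives 1760·p = 14·(-348) − 40·(-52) = -2792, so p = -349/220.
Then q = ((-52) − 40·(-349/220))/14 = 9/11.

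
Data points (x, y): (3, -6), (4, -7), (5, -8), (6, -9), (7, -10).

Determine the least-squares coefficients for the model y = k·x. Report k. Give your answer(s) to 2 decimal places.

k = -1.56

AᵀA·[k]ᵀ = Aᵀy reads: 135·k = -210.
k = (-210)/135 = -1.55556.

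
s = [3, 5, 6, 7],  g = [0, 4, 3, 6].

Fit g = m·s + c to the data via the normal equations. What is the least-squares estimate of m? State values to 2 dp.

Sums needed: Σs·s = 119, Σs = 21, Σ1 = 4.
And Σs·g = 80, Σg = 13.
So AᵀA·[m, c]ᵀ = Aᵀg: [[119, 21]; [21, 4]]·[m, c]ᵀ = [80, 13]ᵀ.
det = 119·4 − 21² = 35.
m = (80·4 − 21·13)/35 = 47/35; c = (119·13 − 21·80)/35 = -19/5.

m = 1.34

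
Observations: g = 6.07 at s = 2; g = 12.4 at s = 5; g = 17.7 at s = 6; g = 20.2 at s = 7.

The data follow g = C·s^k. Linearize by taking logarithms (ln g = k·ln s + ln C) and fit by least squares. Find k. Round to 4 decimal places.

Linearized form: ln g = k·ln s + ln C. From the 4 transformed points,
Over the data: Σln s = 6.0403, Σ(ln s)² = 10.0677, Σln g = 10.2003, Σln s·ln g = 16.2996.
Normal system: [[10.0677, 6.0403]; [6.0403, 4]]·[k, ln C]ᵀ = [16.2996, 10.2003]ᵀ.
Δ = 10.0677·4 − (6.0403)² = 3.7862; k = (16.2996·4 − 6.0403·10.2003)/3.7862 = 0.94712, ln C = (10.0677·10.2003 − 6.0403·16.2996)/3.7862 = 1.11987.

k = 0.9471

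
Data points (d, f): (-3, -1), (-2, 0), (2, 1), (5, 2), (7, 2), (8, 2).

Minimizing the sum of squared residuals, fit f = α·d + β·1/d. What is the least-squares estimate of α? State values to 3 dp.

α = 0.288

Compute the Gram sums: Σd·d = 155, Σd·1/d = 6, Σ1/d·1/d = 484849/705600.
Right-hand side: Σd·f = 45, Σ1/d·f = 743/420.
So MᵀM·[α, β]ᵀ = Mᵀf: [[155, 6]; [6, 484849/705600]]·[α, β]ᵀ = [45, 743/420]ᵀ.
Δ = 155·(484849/705600) − 6² = 9949999/141120.
α = (45·(484849/705600) − 6·(743/420))/(9949999/141120) = 2865753/9949999; β = (155·(743/420) − 6·45)/(9949999/141120) = 593040/9949999.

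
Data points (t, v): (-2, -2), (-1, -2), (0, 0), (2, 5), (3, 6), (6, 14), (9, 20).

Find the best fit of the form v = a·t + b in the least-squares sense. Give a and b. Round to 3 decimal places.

Sums needed: Σt·t = 135, Σt = 17, Σ1 = 7.
Moment sums: Σt·v = 298, Σv = 41.
Normal equations: [[135, 17]; [17, 7]]·[a, b]ᵀ = [298, 41]ᵀ.
det = 135·7 − 17² = 656.
a = (298·7 − 17·41)/656 = 1389/656; b = (135·41 − 17·298)/656 = 469/656.

a = 2.117, b = 0.715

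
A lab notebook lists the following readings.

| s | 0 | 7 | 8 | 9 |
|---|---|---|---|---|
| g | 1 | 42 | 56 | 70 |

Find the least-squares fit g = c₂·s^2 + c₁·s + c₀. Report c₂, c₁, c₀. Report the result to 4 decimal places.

c₂ = 0.8950, c₁ = -0.3583, c₀ = 0.9906

With design matrix A, AᵀA = [[13058, 1584, 194]; [1584, 194, 24]; [194, 24, 4]] and Aᵀg = [11312, 1372, 169]ᵀ.
Solving the 3×3 system (Gaussian elimination) gives c₂ = 1083/1210, c₁ = -1084/3025, c₀ = 5993/6050.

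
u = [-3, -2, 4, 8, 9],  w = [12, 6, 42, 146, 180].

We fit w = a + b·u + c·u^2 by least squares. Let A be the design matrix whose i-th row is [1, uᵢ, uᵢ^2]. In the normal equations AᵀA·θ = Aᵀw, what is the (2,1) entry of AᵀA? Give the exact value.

Row 2 ↔ basis u, column 1 ↔ basis 1, so (AᵀA)_{2,1} = Σᵢ u = (-3)·(1) + (-2)·(1) + (4)·(1) + (8)·(1) + (9)·(1) = 16.

16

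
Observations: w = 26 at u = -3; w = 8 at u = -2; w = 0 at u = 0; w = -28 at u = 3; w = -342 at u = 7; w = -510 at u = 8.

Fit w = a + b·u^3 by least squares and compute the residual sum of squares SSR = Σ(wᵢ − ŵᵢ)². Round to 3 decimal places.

SSR = 1.092

Forming XᵀX = [[6, 847]; [847, 381315]] and Xᵀw = [-846, -379948]ᵀ gives XᵀX·[a, b]ᵀ = Xᵀw.
Determinant 6·381315 − 847² = 1570481.
a = ((-846)·381315 − 847·(-379948))/1570481 = -70594/142771; b = (6·(-379948) − 847·(-846))/1570481 = -1563126/1570481.
Residuals: -595362/1570481, 835374/1570481, 70594/142771, -992532/1570481, -175750/1570481, 151736/1570481; SSR = 1715616/1570481.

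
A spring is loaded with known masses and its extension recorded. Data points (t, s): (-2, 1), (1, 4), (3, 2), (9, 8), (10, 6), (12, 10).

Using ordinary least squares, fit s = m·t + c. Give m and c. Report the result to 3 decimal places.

m = 0.568, c = 2.041

The normal system AᵀA·[m, c]ᵀ = Aᵀs is [[339, 33]; [33, 6]]·[m, c]ᵀ = [260, 31]ᵀ.
Δ = 339·6 − 33² = 945.
m = (260·6 − 33·31)/945 = 179/315; c = (339·31 − 33·260)/945 = 643/315.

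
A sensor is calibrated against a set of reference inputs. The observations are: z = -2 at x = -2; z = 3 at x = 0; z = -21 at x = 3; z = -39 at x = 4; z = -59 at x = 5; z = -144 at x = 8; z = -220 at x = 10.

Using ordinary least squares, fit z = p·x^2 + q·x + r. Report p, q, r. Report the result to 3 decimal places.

p = -2.018, q = -2.099, r = 2.394

The normal equations are: 15074·p + 1720·q + 218·r = -33512;  1720·p + 218·q + 28·r = -3862;  218·p + 28·q + 7·r = -482.
Row-reducing yields p = -3534/1751, q = -194801/92803, r = 222174/92803.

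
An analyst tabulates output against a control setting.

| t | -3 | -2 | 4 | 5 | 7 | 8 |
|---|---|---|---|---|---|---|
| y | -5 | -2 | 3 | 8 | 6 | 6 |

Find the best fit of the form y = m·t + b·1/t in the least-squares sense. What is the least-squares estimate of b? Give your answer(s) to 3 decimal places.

The normal equations are: 167·m + 6·b = 161;  6·m + (352549/705600)·b = 1391/210.
(Σt·t = 167, Σt·1/t = 6, Σ1/t·1/t = 352549/705600, Σt·y = 161, Σ1/t·y = 1391/210.)
Eliminating b: (352549/705600)·(row 1) − 6·(row 2) gives (33474083/705600)·m = (352549/705600)·161 − 6·(1391/210) = 4102547/100800, so m = 28717829/33474083.
Then b = ((1391/210) − 6·(28717829/33474083))/(352549/705600) = 98908320/33474083.

b = 2.955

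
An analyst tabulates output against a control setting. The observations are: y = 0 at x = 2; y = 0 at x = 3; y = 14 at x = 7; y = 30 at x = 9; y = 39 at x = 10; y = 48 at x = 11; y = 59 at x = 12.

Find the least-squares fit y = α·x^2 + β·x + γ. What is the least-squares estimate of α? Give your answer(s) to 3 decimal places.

Forming AᵀA = [[54436, 5166, 508]; [5166, 508, 54]; [508, 54, 7]] and Aᵀy = [21320, 1994, 190]ᵀ gives AᵀA·[α, β, γ]ᵀ = Aᵀy.
Inverting the 3×3 Gram matrix, [α, β, γ]ᵀ = [10409/17853, -64714/29755, 13054/8115]ᵀ.

α = 0.583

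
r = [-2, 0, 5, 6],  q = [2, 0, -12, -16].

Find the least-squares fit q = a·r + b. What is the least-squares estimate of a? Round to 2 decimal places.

a = -2.27

The normal system AᵀA·[a, b]ᵀ = Aᵀq is [[65, 9]; [9, 4]]·[a, b]ᵀ = [-160, -26]ᵀ.
Δ = 65·4 − 9² = 179.
a = ((-160)·4 − 9·(-26))/179 = -406/179; b = (65·(-26) − 9·(-160))/179 = -250/179.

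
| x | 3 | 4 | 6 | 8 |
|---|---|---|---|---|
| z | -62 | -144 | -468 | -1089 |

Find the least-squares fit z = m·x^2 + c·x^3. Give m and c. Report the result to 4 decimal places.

m = -0.9377, c = -2.0099

The normal system MᵀM·[m, c]ᵀ = Mᵀz is [[5729, 41811]; [41811, 313625]]·[m, c]ᵀ = [-89406, -669546]ᵀ.
Δ = 5729·313625 − 41811² = 48597904.
m = ((-89406)·313625 − 41811·(-669546))/48597904 = -2848059/3037369; c = (5729·(-669546) − 41811·(-89406))/48597904 = -6104673/3037369.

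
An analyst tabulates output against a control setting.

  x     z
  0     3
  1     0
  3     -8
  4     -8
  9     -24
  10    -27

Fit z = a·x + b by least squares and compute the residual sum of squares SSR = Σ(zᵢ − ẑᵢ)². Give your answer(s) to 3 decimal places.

SSR = 4.760

The normal equations are: 207·a + 27·b = -542;  27·a + 6·b = -64.
(Σx·x = 207, Σx = 27, Σ1 = 6, Σx·z = -542, Σz = -64.)
Determinant 207·6 − 27² = 513.
a = ((-542)·6 − 27·(-64))/513 = -508/171; b = (207·(-64) − 27·(-542))/513 = 154/57.
Residuals: 17/57, 46/171, -34/19, 202/171, 2/57, 1/171; SSR = 814/171.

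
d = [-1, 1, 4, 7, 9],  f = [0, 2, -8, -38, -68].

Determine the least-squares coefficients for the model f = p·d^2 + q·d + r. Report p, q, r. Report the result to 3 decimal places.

Normal-equation sums: Σd^2·d^2 = 9220, Σd^2·d = 1136, Σd^2 = 148, Σd·d = 148, Σd = 20, Σ1 = 5.
And Σd^2·f = -7496, Σd·f = -908, Σf = -112.
Solving the 3×3 system (Gaussian elimination) gives p = -626/609, q = 15101/10353, r = 7564/3451.

p = -1.028, q = 1.459, r = 2.192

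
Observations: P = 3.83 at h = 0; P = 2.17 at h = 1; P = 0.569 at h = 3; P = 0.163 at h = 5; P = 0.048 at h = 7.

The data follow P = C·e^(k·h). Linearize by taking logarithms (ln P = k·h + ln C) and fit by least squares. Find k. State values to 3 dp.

k = -0.631

Let Y = ln P. Fitting Y = k·h + ln C by least squares:
Σh = 16.0000, Σ(h)² = 84.0000, Σln P = -3.2968, Σh·ln P = -31.2428.
Equations: 84.0000·k + 16.0000·ln C = -31.2428;  16.0000·k + 5·ln C = -3.2968.
Slope k = (n·Σh·ln P − Σh·Σln P)/(n·Σ(h)² − (Σh)²) = (5·-31.2428 − 16.0000·-3.2968)/164.0000 = -0.63088; ln C = (Σln P − k·Σh)/n = 1.35945.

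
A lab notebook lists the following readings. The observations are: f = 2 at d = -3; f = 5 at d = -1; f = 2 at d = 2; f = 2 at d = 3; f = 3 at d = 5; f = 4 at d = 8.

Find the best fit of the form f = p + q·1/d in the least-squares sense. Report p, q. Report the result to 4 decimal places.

p = 2.9545, q = -1.5597

Forming AᵀA = [[6, -7/40]; [-7/40, 22001/14400]] and Aᵀf = [18, -29/10]ᵀ gives AᵀA·[p, q]ᵀ = Aᵀf.
Δ = 6·(22001/14400) − (-7/40)² = 8771/960.
p = (18·(22001/14400) − (-7/40)·(-29/10))/(8771/960) = 3702/1253; q = (6·(-29/10) − (-7/40)·18)/(8771/960) = -13680/8771.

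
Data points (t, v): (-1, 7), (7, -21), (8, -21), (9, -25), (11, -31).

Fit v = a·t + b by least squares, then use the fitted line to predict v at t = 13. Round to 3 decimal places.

v̂ = -37.882

MᵀM·[a, b]ᵀ = Mᵀv reads: 316·a + 34·b = -888;  34·a + 5·b = -91.
Eliminating b: 5·(row 1) − 34·(row 2) gives 424·a = 5·(-888) − 34·(-91) = -1346, so a = -673/212.
Then b = ((-91) − 34·(-673/212))/5 = 359/106.
At t = 13: v̂ = (-673/212)·(13) + (359/106)·(1) = -8031/212.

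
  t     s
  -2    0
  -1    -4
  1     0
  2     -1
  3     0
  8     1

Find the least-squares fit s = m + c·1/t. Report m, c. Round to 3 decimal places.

m = -0.783, c = 1.517

Forming XᵀX = [[6, 11/24]; [11/24, 1513/576]] and Xᵀs = [-4, 29/8]ᵀ gives XᵀX·[m, c]ᵀ = Xᵀs.
Eliminating c: (1513/576)·(row 1) − (11/24)·(row 2) gives (8957/576)·m = (1513/576)·(-4) − (11/24)·(29/8) = -7009/576, so m = -7009/8957.
Then c = ((29/8) − (11/24)·(-7009/8957))/(1513/576) = 13584/8957.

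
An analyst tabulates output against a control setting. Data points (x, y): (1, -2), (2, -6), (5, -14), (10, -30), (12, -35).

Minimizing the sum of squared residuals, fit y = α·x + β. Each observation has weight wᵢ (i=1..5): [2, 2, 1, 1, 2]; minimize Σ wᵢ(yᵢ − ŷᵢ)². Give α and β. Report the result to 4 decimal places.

AᵀWA·[α, β]ᵀ = AᵀWy reads: 423·α + 45·β = -1238;  45·α + 8·β = -130.
Eliminating β: 8·(row 1) − 45·(row 2) gives 1359·α = 8·(-1238) − 45·(-130) = -4054, so α = -4054/1359.
Then β = ((-130) − 45·(-4054/1359))/8 = 80/151.

α = -2.9831, β = 0.5298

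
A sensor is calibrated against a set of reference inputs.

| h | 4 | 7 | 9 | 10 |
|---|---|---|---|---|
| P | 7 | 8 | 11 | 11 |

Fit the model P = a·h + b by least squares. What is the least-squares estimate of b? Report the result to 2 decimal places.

b = 3.71

Forming AᵀA = [[246, 30]; [30, 4]] and AᵀP = [293, 37]ᵀ gives AᵀA·[a, b]ᵀ = AᵀP.
Determinant 246·4 − 30² = 84.
a = (293·4 − 30·37)/84 = 31/42; b = (246·37 − 30·293)/84 = 26/7.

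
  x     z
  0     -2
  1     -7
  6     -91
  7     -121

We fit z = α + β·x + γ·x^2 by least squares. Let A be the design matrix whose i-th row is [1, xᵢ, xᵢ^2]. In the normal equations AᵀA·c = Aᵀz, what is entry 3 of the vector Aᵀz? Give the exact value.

Entry 3 ↔ basis x^2, so (Aᵀz)_{3} = Σᵢ (x^2)·zᵢ = (0)·(-2) + (1)·(-7) + (36)·(-91) + (49)·(-121) = -9212.

-9212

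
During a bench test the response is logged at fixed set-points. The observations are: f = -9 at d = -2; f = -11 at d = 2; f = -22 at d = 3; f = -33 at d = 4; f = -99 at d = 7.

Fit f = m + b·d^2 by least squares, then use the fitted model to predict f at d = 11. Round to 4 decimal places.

f̂ = -240.5505

Entries of MᵀM: Σ1 = 5, Σd^2 = 82, Σd^2·d^2 = 2770.
Right-hand side: Σf = -174, Σd^2·f = -5657.
MᵀM·[m, b]ᵀ = Mᵀf becomes [[5, 82]; [82, 2770]]·[m, b]ᵀ = [-174, -5657]ᵀ.
det = 5·2770 − 82² = 7126.
m = ((-174)·2770 − 82·(-5657))/7126 = -9053/3563; b = (5·(-5657) − 82·(-174))/7126 = -14017/7126.
At d = 11: f̂ = (-9053/3563)·(1) + (-14017/7126)·(121) = -1714163/7126.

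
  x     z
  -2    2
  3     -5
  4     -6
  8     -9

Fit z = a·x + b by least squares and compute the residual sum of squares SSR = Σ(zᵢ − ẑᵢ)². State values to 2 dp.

SSR = 2.10

Normal-equation sums: Σx·x = 93, Σx = 13, Σ1 = 4.
Right-hand side: Σx·z = -115, Σz = -18.
MᵀM·[a, b]ᵀ = Mᵀz becomes [[93, 13]; [13, 4]]·[a, b]ᵀ = [-115, -18]ᵀ.
Eliminating b: 4·(row 1) − 13·(row 2) gives 203·a = 4·(-115) − 13·(-18) = -226, so a = -226/203.
Then b = ((-18) − 13·(-226/203))/4 = -179/203.
Residuals: 19/29, -158/203, -135/203, 160/203; SSR = 426/203.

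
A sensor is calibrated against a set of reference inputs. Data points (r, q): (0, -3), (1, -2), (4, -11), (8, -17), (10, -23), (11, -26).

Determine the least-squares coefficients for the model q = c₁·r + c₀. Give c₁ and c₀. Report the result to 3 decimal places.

c₁ = -2.134, c₀ = -1.573

Entries of XᵀX: Σr·r = 302, Σr = 34, Σ1 = 6.
For Xᵀq: Σr·q = -698, Σq = -82.
det = 302·6 − 34² = 656.
c₁ = ((-698)·6 − 34·(-82))/656 = -175/82; c₀ = (302·(-82) − 34·(-698))/656 = -129/82.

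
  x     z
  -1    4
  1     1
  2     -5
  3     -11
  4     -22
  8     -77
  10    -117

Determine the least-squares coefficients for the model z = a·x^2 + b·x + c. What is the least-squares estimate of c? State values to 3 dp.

c = 3.331

The normal system MᵀM·[a, b, c]ᵀ = Mᵀz is [[14451, 1611, 195]; [1611, 195, 27]; [195, 27, 7]]·[a, b, c]ᵀ = [-17094, -1920, -227]ᵀ.
Row-reducing yields a = -7929/7952, b = -16459/7952, c = 6623/1988.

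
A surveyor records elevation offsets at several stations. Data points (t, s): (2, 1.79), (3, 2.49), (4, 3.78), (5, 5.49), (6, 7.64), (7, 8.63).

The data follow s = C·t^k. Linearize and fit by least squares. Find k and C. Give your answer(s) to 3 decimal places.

k = 1.332, C = 0.644

Taking logs, ln s = k·ln t + ln C, so regress ln s on ln t.
Over the data: Σln t = 8.5252, Σ(ln t)² = 13.1965, Σln s = 8.7158, Σln t·ln s = 13.8272.
Normal system: [[13.1965, 8.5252]; [8.5252, 6]]·[k, ln C]ᵀ = [13.8272, 8.7158]ᵀ.
Slope k = (n·Σln t·ln s − Σln t·Σln s)/(n·Σ(ln t)² − (Σln t)²) = (6·13.8272 − 8.5252·8.7158)/6.5005 = 1.33218; ln C = (Σln s − k·Σln t)/n = -0.44021, so C = exp(-0.44021) = 0.64390.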